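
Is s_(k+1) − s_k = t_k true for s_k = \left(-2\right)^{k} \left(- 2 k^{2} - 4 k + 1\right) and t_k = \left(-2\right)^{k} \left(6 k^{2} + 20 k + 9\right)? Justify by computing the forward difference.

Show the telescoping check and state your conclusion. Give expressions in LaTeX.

s_(k+1) = 2*(-2)**k*(2*k**2 + 8*k + 5)
s_(k+1) − s_k = (-2)**k*(6*k**2 + 20*k + 9)
(s_(k+1) − s_k) − t_k = 0

valid; difference matches t_k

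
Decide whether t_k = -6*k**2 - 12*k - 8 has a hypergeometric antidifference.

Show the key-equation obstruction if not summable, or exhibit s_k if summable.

Yes. s_k = k*(-2*k**2 - 3*k - 3).

Compute t_(k+1)/t_k: get (3*k**2 + 12*k + 13)/(3*k**2 + 6*k + 4).
So A=1 and B=1, with C=k**2 + 2*k + 4/3.
Key eq: (1)·f(k+1) = (1)·f(k) + (k**2 + 2*k + 4/3).
Degrees (0,0,2) ⇒ d ≤ 3.
A polynomial solution: f(k) = k*(2*k**2 + 3*k + 3)/6.
Get s_k = R·t_k = k*(-2*k**2 - 3*k - 3) with R(k) = B(k−1)f(k)/C(k) = k*(2*k**2 + 3*k + 3)/(2*(3*k**2 + 6*k + 4)).
Check: Δs_k = -6*k**2 - 12*k - 8. ✓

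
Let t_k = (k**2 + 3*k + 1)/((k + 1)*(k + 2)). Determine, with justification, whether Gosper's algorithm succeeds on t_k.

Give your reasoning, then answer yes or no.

Yes. s_k = k**2/(k + 1).

Compute t_(k+1)/t_k: get (k + 1)*(3*k + (k + 1)**2 + 4)/((k + 3)*(k**2 + 3*k + 1)).
Factor: A=k + 1; B=k + 3; C=k**2 + 3*k + 1.
Solve (k + 1)·f(k+1) − (k + 2)·f(k) = k**2 + 3*k + 1.
d = 2 from the (1,1,2) case.
Solve for f: f(k) = k**2 (degree 2 ≤ 2).
So s_k = (B(k−1)f/C)·t_k = (k**2*(k + 2)/(k**2 + 3*k + 1))·t_k = k**2/(k + 1).
Verify: (k**2 + 3*k + 1)/(k**2 + 3*k + 2) matches t_k.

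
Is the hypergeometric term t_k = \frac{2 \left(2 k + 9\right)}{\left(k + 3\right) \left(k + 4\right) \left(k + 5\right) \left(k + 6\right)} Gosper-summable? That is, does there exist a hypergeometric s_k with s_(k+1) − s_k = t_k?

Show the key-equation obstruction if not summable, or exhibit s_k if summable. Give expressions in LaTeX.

Yes. s_k = \frac{2 k \left(k + 8\right)}{15 \left(k^{2} + 8 k + 15\right)}.

The ratio is (k + 3)*(2*k + 11)/((k + 7)*(2*k + 9)).
Normal form (A,B,C) = (k + 3, k + 7, k + 9/2).
Need (k + 3)·f(k+1) − (k + 6)·f(k) = k + 9/2.
d = 3 from the (1,1,1) case.
Solving with deg f ≤ 3: f(k) = k*(k + 4)*(k + 8)/30.
So s_k = (B(k−1)f/C)·t_k = (k*(k + 4)*(k + 6)*(k + 8)/(15*(2*k + 9)))·t_k = 2*k*(k + 8)/(15*(k**2 + 8*k + 15)).
s_(k+1) − s_k = 2*(2*k + 9)/(k**4 + 18*k**3 + 119*k**2 + 342*k + 360) = t_k.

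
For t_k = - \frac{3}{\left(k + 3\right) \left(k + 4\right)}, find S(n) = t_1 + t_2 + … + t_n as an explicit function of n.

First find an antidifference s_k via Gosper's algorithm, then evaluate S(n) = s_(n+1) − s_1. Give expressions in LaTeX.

S(n) = - \frac{3 n}{4 n + 16}

The ratio is (k + 3)/(k + 5).
A = k + 3, B = k + 5, C = 1.
Key eq: (k + 3)·f(k+1) = (k + 4)·f(k) + (1).
deg f ≤ 1 (via 1,1,0).
Match coefficients ⇒ f(k) = k/3.
Then R = B(k−1)f/C = k*(k + 4)/3, so s_k = R(k)·t_k = -k/(k + 3).
Check: Δs_k = -3/(k**2 + 7*k + 12). ✓
Evaluate: s_(n+1) = (-n - 1)/(n + 4); subtract s_(1) = -1/4 ⇒ S(n) = -3*n/(4*n + 16).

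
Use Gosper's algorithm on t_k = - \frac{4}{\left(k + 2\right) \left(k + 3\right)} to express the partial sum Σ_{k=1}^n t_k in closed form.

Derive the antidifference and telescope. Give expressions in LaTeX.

S(n) = - \frac{4 n}{3 n + 9}

Compute t_(k+1)/t_k: get (k + 2)/(k + 4).
Factor: A=k + 2; B=k + 4; C=1.
Need (k + 2)·f(k+1) − (k + 3)·f(k) = 1.
Bound: deg f ≤ 1.
A polynomial solution: f(k) = k/2.
Then R = B(k−1)f/C = k*(k + 3)/2, so s_k = R(k)·t_k = -2*k/(k + 2).
Verify: -4/(k**2 + 5*k + 6) matches t_k.
Telescope: S(n) = s_(n+1) − s_(1) = 2*(-n - 1)/(n + 3) − (-2/3) = -4*n/(3*n + 9).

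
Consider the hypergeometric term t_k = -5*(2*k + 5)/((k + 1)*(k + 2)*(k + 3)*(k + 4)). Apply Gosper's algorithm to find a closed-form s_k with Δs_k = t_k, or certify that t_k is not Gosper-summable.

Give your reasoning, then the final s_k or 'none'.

r(k) = (k + 1)*(2*k + 7)/((k + 5)*(2*k + 5)) after simplifying.
Take A(k)=k + 1, B(k)=k + 5, C(k)=k + 5/2.
Solve (k + 1)·f(k+1) − (k + 4)·f(k) = k + 5/2.
Bound: deg f ≤ 3.
Solving with deg f ≤ 3: f(k) = k*(k + 2)*(k + 4)/6.
Certificate R = B(k−1)f/C = k*(k + 2)*(k + 4)**2/(3*(2*k + 5)) gives s_k = 5*k*(-k - 4)/(3*(k**2 + 4*k + 3)).
Verify: 5*(-2*k - 5)/(k**4 + 10*k**3 + 35*k**2 + 50*k + 24) matches t_k.

s_k = 5*k*(-k - 4)/(3*(k**2 + 4*k + 3))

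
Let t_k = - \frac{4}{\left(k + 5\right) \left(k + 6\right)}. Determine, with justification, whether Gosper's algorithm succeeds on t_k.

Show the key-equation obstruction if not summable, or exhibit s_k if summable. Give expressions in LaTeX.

Step 1: r(k) = (k + 5)/(k + 7).
So A=k + 5 and B=k + 7, with C=1.
Need (k + 5)·f(k+1) − (k + 6)·f(k) = 1.
d = 1 from the (1,1,0) case.
Coefficient equations give f(k) = k/5.
R(k) = B(k−1)·f(k)/C(k) = k*(k + 6)/5; s_k = R·t_k = -4*k/(5*k + 25).
Δs = -4/(k**2 + 11*k + 30), as required.

Yes. s_k = - \frac{4 k}{5 k + 25}.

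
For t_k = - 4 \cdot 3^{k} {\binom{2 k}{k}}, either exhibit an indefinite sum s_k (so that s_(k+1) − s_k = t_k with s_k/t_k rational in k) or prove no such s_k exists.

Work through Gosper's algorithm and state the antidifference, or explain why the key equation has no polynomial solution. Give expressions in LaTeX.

Compute t_(k+1)/t_k: get 6*(2*k + 1)/(k + 1).
A = 12*k + 6, B = k + 1, C = 1.
Need (12*k + 6)·f(k+1) − (k)·f(k) = 1.
Degrees (1,1,0) ⇒ d ≤ -1.
d = -1 < 0 ⇒ no nonzero polynomial f; not summable.

no hypergeometric antidifference exists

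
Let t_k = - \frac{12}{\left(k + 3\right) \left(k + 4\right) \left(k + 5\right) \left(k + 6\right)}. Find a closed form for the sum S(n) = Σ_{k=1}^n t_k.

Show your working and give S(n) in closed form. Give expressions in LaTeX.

r(k) = (k + 3)/(k + 7) after simplifying.
Gosper form: A/B · C(k+1)/C(k) with A=k + 3, B=k + 7, C=1.
Key eq: (k + 3)·f(k+1) = (k + 6)·f(k) + (1).
Bound: deg f ≤ 3.
Solve for f: f(k) = k*(k**2 + 12*k + 47)/180 (degree 3 ≤ 3).
R(k) = B(k−1)·f(k)/C(k) = k*(k + 6)*(k**2 + 12*k + 47)/180; s_k = R·t_k = k*(-k**2 - 12*k - 47)/(15*(k + 3)*(k + 4)*(k + 5)).
Verify: -12/(k**4 + 18*k**3 + 119*k**2 + 342*k + 360) matches t_k.
s_(n+1) = (-n**3 - 15*n**2 - 74*n - 60)/(15*(n**3 + 15*n**2 + 74*n + 120)) and s_(1) = -1/30, so S(n) = n*(-n**2 - 15*n - 74)/(30*(n**3 + 15*n**2 + 74*n + 120)).

S(n) = \frac{n \left(- n^{2} - 15 n - 74\right)}{30 \left(n^{3} + 15 n^{2} + 74 n + 120\right)}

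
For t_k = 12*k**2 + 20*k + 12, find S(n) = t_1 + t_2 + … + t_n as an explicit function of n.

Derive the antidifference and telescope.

S(n) = 4*n*(n**2 + 4*n + 6)

Step 1: r(k) = (3*k**2 + 11*k + 11)/(3*k**2 + 5*k + 3).
Take A(k)=1, B(k)=1, C(k)=k**2 + 5*k/3 + 1.
Solve (1)·f(k+1) − (1)·f(k) = k**2 + 5*k/3 + 1.
d = 3 from the (0,0,2) case.
Match coefficients ⇒ f(k) = k*(k**2 + k + 1)/3.
Certificate R = B(k−1)f/C = k*(k**2 + k + 1)/(3*k**2 + 5*k + 3) gives s_k = 4*k*(k**2 + k + 1).
Δs = 12*k**2 + 20*k + 12, as required.
Σ_(k=1)^n t_k = s_(n+1) − s_(1) = (4*n**3 + 16*n**2 + 24*n + 12) − (12), i.e. 4*n*(n**2 + 4*n + 6).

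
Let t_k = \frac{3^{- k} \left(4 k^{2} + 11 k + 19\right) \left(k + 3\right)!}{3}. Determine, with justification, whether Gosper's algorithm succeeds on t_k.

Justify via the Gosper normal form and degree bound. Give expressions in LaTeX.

Yes. s_k = 3^{- k} \left(4 k + 3\right) \left(k + 3\right)!.

r(k) = (k + 4)*(11*k + 4*(k + 1)**2 + 30)/(3*(4*k**2 + 11*k + 19)) after simplifying.
Take A(k)=k/3 + 4/3, B(k)=1, C(k)=k**2 + 11*k/4 + 19/4.
Need (k/3 + 4/3)·f(k+1) − (1)·f(k) = k**2 + 11*k/4 + 19/4.
d = 1 from the (1,0,2) case.
Match coefficients ⇒ f(k) = 3*(4*k + 3)/4.
R(k) = B(k−1)·f(k)/C(k) = 3*(4*k + 3)/(4*k**2 + 11*k + 19); s_k = R·t_k = (4*k + 3)*factorial(k + 3)/3**k.
Check: Δs_k = (4*k**2 + 11*k + 19)*factorial(k + 3)/(3*3**k). ✓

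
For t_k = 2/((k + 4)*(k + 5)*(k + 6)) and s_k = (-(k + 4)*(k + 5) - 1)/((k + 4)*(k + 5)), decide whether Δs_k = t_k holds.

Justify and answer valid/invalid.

Valid — Δs_k = t_k.

s_(k+1) = (-(k + 5)*(k + 6) - 1)/((k + 5)*(k + 6))
s_(k+1) − s_k = 2/(k**3 + 15*k**2 + 74*k + 120)
(s_(k+1) − s_k) − t_k = 0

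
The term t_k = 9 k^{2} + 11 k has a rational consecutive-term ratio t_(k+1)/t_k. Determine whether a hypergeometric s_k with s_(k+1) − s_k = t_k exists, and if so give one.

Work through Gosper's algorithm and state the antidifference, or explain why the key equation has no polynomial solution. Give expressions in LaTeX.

s_k = k \left(3 k^{2} + k - 4\right)

r(k) = (9*k**2 + 29*k + 20)/(k*(9*k + 11)) after simplifying.
Take A(k)=1, B(k)=1, C(k)=k**2 + 11*k/9.
Key eq: (1)·f(k+1) = (1)·f(k) + (k**2 + 11*k/9).
deg f ≤ 3 (via 0,0,2).
Coefficient equations give f(k) = k*(k - 1)*(3*k + 4)/9.
Then R = B(k−1)f/C = (k - 1)*(3*k + 4)/(9*k + 11), so s_k = R(k)·t_k = k*(3*k**2 + k - 4).
s_(k+1) − s_k = k*(9*k + 11) = t_k.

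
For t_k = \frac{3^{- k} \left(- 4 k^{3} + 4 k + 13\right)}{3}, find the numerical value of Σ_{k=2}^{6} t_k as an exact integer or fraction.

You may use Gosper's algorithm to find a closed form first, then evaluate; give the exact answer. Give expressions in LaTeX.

Compute t_(k+1)/t_k: get (4*k - 4*(k + 1)**3 + 17)/(3*(-4*k**3 + 4*k + 13)).
So A=1/3 and B=1, with C=k**3 - k - 13/4.
Set up (1/3)·f(k+1) − (1)·f(k) − (k**3 - k - 13/4) = 0.
d = 3 from the (0,0,3) case.
Match coefficients ⇒ f(k) = -3*(2*k**3 + 3*k**2 + 4*k - 2)/4.
Then R = B(k−1)f/C = -3*(2*k**3 + 3*k**2 + 4*k - 2)/(4*k**3 - 4*k - 13), so s_k = R(k)·t_k = (2*k**3 + 3*k**2 + 4*k - 2)/3**k.
Δs = (-4*k**3 + 4*k + 13)/(3*3**k), as required.
Telescoping: Σ = s_(7) − s_(2) = 859/2187 − (34/9) = -7403/2187.

Σ = -7403/2187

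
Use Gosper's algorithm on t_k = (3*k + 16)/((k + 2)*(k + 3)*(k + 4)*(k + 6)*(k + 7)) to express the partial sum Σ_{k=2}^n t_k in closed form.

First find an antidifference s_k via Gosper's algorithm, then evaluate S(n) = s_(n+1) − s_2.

S(n) = (n**3 + 14*n**2 + 61*n - 76)/(160*(n**3 + 14*n**2 + 61*n + 84))

Step 1: r(k) = (k + 2)*(k + 6)*(3*k + 19)/((k + 5)*(k + 8)*(3*k + 16)).
So A=k + 2 and B=k + 8, with C=k**2 + 31*k/3 + 80/3.
f must satisfy (k + 2)·f(k+1) − (k + 7)·f(k) = k**2 + 31*k/3 + 80/3.
From deg A=1, deg B=1, deg C=2: d=5.
Solving with deg f ≤ 5: f(k) = k*(k + 4)*(k + 5)*(k**2 + 11*k + 36)/108.
Then R = B(k−1)f/C = k*(k + 4)*(k + 7)*(k**2 + 11*k + 36)/(36*(3*k + 16)), so s_k = R(k)·t_k = k*(k**2 + 11*k + 36)/(36*(k**3 + 11*k**2 + 36*k + 36)).
s_(k+1) − s_k = (3*k + 16)/(k**5 + 22*k**4 + 185*k**3 + 740*k**2 + 1404*k + 1008) = t_k.
s_(n+1) = (n**3 + 14*n**2 + 61*n + 48)/(36*(n**3 + 14*n**2 + 61*n + 84)) and s_(2) = 31/1440, so S(n) = (n**3 + 14*n**2 + 61*n - 76)/(160*(n**3 + 14*n**2 + 61*n + 84)).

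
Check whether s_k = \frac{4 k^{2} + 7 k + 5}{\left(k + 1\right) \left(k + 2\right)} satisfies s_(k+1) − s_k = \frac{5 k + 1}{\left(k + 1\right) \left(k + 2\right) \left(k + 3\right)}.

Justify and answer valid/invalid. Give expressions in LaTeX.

Valid: the claim telescopes to t_k.

s_(k+1) = (7*k + 4*(k + 1)**2 + 12)/((k + 2)*(k + 3))
s_(k+1) − s_k = (5*k + 1)/(k**3 + 6*k**2 + 11*k + 6)
(s_(k+1) − s_k) − t_k = 0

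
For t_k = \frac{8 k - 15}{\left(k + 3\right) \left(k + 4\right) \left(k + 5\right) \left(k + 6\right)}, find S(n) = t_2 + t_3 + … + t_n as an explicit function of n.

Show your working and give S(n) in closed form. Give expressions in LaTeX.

t_(k+1)/t_k = (k + 3)*(8*k - 7)/((k + 7)*(8*k - 15)).
So A=k + 3 and B=k + 7, with C=k - 15/8.
Set up (k + 3)·f(k+1) − (k + 6)·f(k) − (k - 15/8) = 0.
Degrees (1,1,1) ⇒ d ≤ 3.
Solve for f: f(k) = -k*(k**2 + 12*k + 287)/480 (degree 3 ≤ 3).
R(k) = B(k−1)·f(k)/C(k) = -k*(k + 6)*(k**2 + 12*k + 287)/(60*(8*k - 15)); s_k = R·t_k = k*(-k**2 - 12*k - 287)/(60*(k + 3)*(k + 4)*(k + 5)).
Δs = (8*k - 15)/(k**4 + 18*k**3 + 119*k**2 + 342*k + 360), as required.
Telescope: S(n) = s_(n+1) − s_(2) = (-n**3 - 15*n**2 - 314*n - 300)/(60*(n**3 + 15*n**2 + 74*n + 120)) − (-1/20) = (n**3 + 15*n**2 - 46*n + 30)/(30*(n**3 + 15*n**2 + 74*n + 120)).

S(n) = \frac{n^{3} + 15 n^{2} - 46 n + 30}{30 \left(n^{3} + 15 n^{2} + 74 n + 120\right)}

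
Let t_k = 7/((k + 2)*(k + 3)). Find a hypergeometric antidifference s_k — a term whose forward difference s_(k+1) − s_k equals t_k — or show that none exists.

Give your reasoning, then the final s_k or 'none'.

s_k = 7*k/(2*(k + 2))

t_(k+1)/t_k = (k + 2)/(k + 4).
Gosper form: A/B · C(k+1)/C(k) with A=k + 2, B=k + 4, C=1.
Set up (k + 2)·f(k+1) − (k + 3)·f(k) − (1) = 0.
Degrees (1,1,0) ⇒ d ≤ 1.
A polynomial solution: f(k) = k/2.
Get s_k = R·t_k = 7*k/(2*(k + 2)) with R(k) = B(k−1)f(k)/C(k) = k*(k + 3)/2.
Check: Δs_k = 7/(k**2 + 5*k + 6). ✓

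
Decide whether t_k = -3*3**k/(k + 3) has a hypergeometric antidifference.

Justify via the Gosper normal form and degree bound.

Step 1: r(k) = 3*(k + 3)/(k + 4).
Normal form (A,B,C) = (3*k + 9, k + 4, 1).
Need (3*k + 9)·f(k+1) − (k + 3)·f(k) = 1.
Bound: deg f ≤ -1.
Negative degree bound (-1): no f exists, t_k not Gosper-summable.

No — negative degree bound, so no certificate f.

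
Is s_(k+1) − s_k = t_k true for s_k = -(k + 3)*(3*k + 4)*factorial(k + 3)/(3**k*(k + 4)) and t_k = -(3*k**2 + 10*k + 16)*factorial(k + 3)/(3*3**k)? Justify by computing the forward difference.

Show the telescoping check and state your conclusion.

Invalid: residual (3*k**3 + 22*k**2 + 47*k + 52)*factorial(k + 3)/(3*3**k*(k + 4)*(k + 5)) ≠ 0.

s_(k+1) = -(k + 4)*(3*k + 7)*factorial(k + 4)/(3*3**k*(k + 5))
s_(k+1) − s_k = -(3*k**4 + 34*k**3 + 144*k**2 + 297*k + 268)*factorial(k + 3)/(3*3**k*(k + 4)*(k + 5))
(s_(k+1) − s_k) − t_k = (3*k**3 + 22*k**2 + 47*k + 52)*factorial(k + 3)/(3*3**k*(k + 4)*(k + 5))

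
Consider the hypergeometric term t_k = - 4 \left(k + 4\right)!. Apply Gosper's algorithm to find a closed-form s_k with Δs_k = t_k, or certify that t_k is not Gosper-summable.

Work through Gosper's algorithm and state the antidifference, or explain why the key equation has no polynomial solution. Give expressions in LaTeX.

Ratio r(k) = k + 5.
Take A(k)=k + 5, B(k)=1, C(k)=1.
f must satisfy (k + 5)·f(k+1) − (1)·f(k) = 1.
From deg A=1, deg B=0, deg C=0: d=-1.
deg f ≤ -1 is impossible — no certificate.

none — t_k is not Gosper-summable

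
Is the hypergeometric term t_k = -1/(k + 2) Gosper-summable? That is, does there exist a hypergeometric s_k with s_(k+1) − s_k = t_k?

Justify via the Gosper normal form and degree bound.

t_(k+1)/t_k = (k + 2)/(k + 3).
Factor: A=k + 2; B=k + 3; C=1.
f must satisfy (k + 2)·f(k+1) − (k + 2)·f(k) = 1.
deg f ≤ 0 (via 1,1,0).
Generic f = c0 gives residual -1; -1 = 0 cannot hold, so t_k is not Gosper-summable.

No. Not Gosper-summable.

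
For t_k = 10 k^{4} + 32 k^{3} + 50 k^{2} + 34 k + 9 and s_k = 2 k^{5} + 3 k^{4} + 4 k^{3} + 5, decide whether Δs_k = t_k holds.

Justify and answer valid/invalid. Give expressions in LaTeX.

s_(k+1) = 2*(k + 1)**5 + 3*(k + 1)**4 + 4*(k + 1)**3 + 5
s_(k+1) − s_k = 10*k**4 + 32*k**3 + 50*k**2 + 34*k + 9
(s_(k+1) − s_k) − t_k = 0

Valid — Δs_k = t_k.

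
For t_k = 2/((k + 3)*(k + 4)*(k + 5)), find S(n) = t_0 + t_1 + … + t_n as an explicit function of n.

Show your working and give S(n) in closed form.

S(n) = (n**2 + 9*n + 8)/(12*(n**2 + 9*n + 20))

Compute t_(k+1)/t_k: get (k + 3)/(k + 6).
Factor: A=k + 3; B=k + 6; C=1.
Solve (k + 3)·f(k+1) − (k + 5)·f(k) = 1.
d = 2 from the (1,1,0) case.
A polynomial solution: f(k) = k*(k + 7)/24.
R(k) = B(k−1)·f(k)/C(k) = k*(k + 5)*(k + 7)/24; s_k = R·t_k = k*(k + 7)/(12*(k + 3)*(k + 4)).
Check: Δs_k = 2/(k**3 + 12*k**2 + 47*k + 60). ✓
Telescope: S(n) = s_(n+1) − s_(0) = (n**2 + 9*n + 8)/(12*(n**2 + 9*n + 20)) − (0) = (n**2 + 9*n + 8)/(12*(n**2 + 9*n + 20)).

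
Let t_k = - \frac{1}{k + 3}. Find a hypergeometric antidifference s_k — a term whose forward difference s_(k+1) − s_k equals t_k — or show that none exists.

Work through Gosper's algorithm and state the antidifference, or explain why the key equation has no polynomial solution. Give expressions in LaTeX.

t_(k+1)/t_k = (k + 3)/(k + 4).
A = k + 3, B = k + 4, C = 1.
Need (k + 3)·f(k+1) − (k + 3)·f(k) = 1.
Degrees (1,1,0) ⇒ d ≤ 0.
f = c0 ⇒ A·f(k+1) − B(k−1)·f(k) − C = -1. The system {-1 = 0} is inconsistent; no antidifference.

not Gosper-summable; s_k does not exist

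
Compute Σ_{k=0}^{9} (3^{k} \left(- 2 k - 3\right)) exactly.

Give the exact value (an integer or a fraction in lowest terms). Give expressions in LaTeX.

r(k) = 3*(2*k + 5)/(2*k + 3) after simplifying.
Factor: A=3; B=1; C=k + 3/2.
Key eq: (3)·f(k+1) = (1)·f(k) + (k + 3/2).
From deg A=0, deg B=0, deg C=1: d=1.
Solving with deg f ≤ 1: f(k) = k/2.
Get s_k = R·t_k = -3**k*k with R(k) = B(k−1)f(k)/C(k) = k/(2*k + 3).
Verify: 3**k*(-2*k - 3) matches t_k.
Telescoping: Σ = s_(10) − s_(0) = -590490 − (0) = -590490.

Σ = -590490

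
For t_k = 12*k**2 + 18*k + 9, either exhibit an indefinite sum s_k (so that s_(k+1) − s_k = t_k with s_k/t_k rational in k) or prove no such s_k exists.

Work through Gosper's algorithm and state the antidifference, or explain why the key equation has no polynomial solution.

Ratio r(k) = (4*k**2 + 14*k + 13)/(4*k**2 + 6*k + 3).
Factor: A=1; B=1; C=k**2 + 3*k/2 + 3/4.
Need (1)·f(k+1) − (1)·f(k) = k**2 + 3*k/2 + 3/4.
d = 3 from the (0,0,2) case.
Match coefficients ⇒ f(k) = k*(4*k**2 + 3*k + 2)/12.
Certificate R = B(k−1)f/C = k*(4*k**2 + 3*k + 2)/(3*(4*k**2 + 6*k + 3)) gives s_k = k*(4*k**2 + 3*k + 2).
Check: Δs_k = 12*k**2 + 18*k + 9. ✓

s_k = k*(4*k**2 + 3*k + 2)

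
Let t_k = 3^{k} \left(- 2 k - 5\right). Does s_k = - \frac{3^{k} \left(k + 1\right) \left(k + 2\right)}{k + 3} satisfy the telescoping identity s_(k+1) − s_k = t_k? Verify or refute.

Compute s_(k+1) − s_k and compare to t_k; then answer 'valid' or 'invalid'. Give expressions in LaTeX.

s_(k+1) = -3**(k + 1)*(k + 2)*(k + 3)/(k + 4)
s_(k+1) − s_k = 3**k*(-2*k**3 - 17*k**2 - 49*k - 46)/(k**2 + 7*k + 12)
(s_(k+1) − s_k) − t_k = 2*3**k*(k**2 + 5*k + 7)/(k**2 + 7*k + 12)

Invalid: residual \frac{2 \cdot 3^{k} \left(k^{2} + 5 k + 7\right)}{k^{2} + 7 k + 12} ≠ 0.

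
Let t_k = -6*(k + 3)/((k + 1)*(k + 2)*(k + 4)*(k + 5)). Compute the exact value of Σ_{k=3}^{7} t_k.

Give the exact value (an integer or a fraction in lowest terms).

Step 1: r(k) = (k + 1)*(k + 4)**2/((k + 3)**2*(k + 6)).
Take A(k)=k + 1, B(k)=k + 6, C(k)=k**2 + 6*k + 9.
Set up (k + 1)·f(k+1) − (k + 5)·f(k) − (k**2 + 6*k + 9) = 0.
Bound: deg f ≤ 4.
Solving with deg f ≤ 4: f(k) = k*(k + 2)*(k + 3)*(k + 5)/8.
R(k) = B(k−1)·f(k)/C(k) = k*(k + 2)*(k + 5)**2/(8*(k + 3)); s_k = R·t_k = 3*k*(-k - 5)/(4*(k**2 + 5*k + 4)).
Verify: 6*(-k - 3)/(k**4 + 12*k**3 + 49*k**2 + 78*k + 40) matches t_k.
Sum = s_(8) − s_(3); s_(8) = -13/18, s_(3) = -9/14 ⇒ -5/63.

Σ = -5/63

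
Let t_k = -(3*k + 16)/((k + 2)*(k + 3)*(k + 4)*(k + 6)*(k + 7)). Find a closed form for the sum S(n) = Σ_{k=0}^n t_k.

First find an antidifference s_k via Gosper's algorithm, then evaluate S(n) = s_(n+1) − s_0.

S(n) = (-n**3 - 14*n**2 - 61*n - 48)/(36*(n**3 + 14*n**2 + 61*n + 84))

Ratio r(k) = (k + 2)*(k + 6)*(3*k + 19)/((k + 5)*(k + 8)*(3*k + 16)).
Normal form (A,B,C) = (k + 2, k + 8, k**2 + 31*k/3 + 80/3).
Need (k + 2)·f(k+1) − (k + 7)·f(k) = k**2 + 31*k/3 + 80/3.
d = 5 from the (1,1,2) case.
Solve for f: f(k) = k*(k + 4)*(k + 5)*(k**2 + 11*k + 36)/108 (degree 5 ≤ 5).
So s_k = (B(k−1)f/C)·t_k = (k*(k + 4)*(k + 7)*(k**2 + 11*k + 36)/(36*(3*k + 16)))·t_k = k*(-k**2 - 11*k - 36)/(36*(k**3 + 11*k**2 + 36*k + 36)).
s_(k+1) − s_k = (-3*k - 16)/(k**5 + 22*k**4 + 185*k**3 + 740*k**2 + 1404*k + 1008) = t_k.
Σ_(k=0)^n t_k = s_(n+1) − s_(0) = ((-n**3 - 14*n**2 - 61*n - 48)/(36*(n**3 + 14*n**2 + 61*n + 84))) − (0), i.e. (-n**3 - 14*n**2 - 61*n - 48)/(36*(n**3 + 14*n**2 + 61*n + 84)).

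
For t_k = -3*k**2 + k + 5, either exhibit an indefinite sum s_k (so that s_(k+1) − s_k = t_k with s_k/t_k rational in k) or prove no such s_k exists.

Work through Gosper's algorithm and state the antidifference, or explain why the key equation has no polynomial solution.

Compute t_(k+1)/t_k: get (k - 3*(k + 1)**2 + 6)/(-3*k**2 + k + 5).
A = 1, B = 1, C = k**2 - k/3 - 5/3.
Need (1)·f(k+1) − (1)·f(k) = k**2 - k/3 - 5/3.
d = 3 from the (0,0,2) case.
A polynomial solution: f(k) = k*(k**2 - 2*k - 4)/3.
So s_k = (B(k−1)f/C)·t_k = (k*(k**2 - 2*k - 4)/(3*k**2 - k - 5))·t_k = k*(-k**2 + 2*k + 4).
s_(k+1) − s_k = -3*k**2 + k + 5 = t_k.

s_k = k*(-k**2 + 2*k + 4)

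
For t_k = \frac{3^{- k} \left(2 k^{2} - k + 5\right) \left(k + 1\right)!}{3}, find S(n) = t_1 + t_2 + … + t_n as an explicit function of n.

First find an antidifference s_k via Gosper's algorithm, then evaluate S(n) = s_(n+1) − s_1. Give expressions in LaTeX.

The ratio is (k + 2)*(-k + 2*(k + 1)**2 + 4)/(3*(2*k**2 - k + 5)).
Normal form (A,B,C) = (k/3 + 2/3, 1, k**2 - k/2 + 5/2).
Key eq: (k/3 + 2/3)·f(k+1) = (1)·f(k) + (k**2 - k/2 + 5/2).
From deg A=1, deg B=0, deg C=2: d=1.
Solving with deg f ≤ 1: f(k) = 3*(2*k - 1)/2.
Then R = B(k−1)f/C = 3*(2*k - 1)/(2*k**2 - k + 5), so s_k = R(k)·t_k = (2*k - 1)*factorial(k + 1)/3**k.
Δs = (2*k**2 - k + 5)*factorial(k + 1)/(3*3**k), as required.
Σ_(k=1)^n t_k = s_(n+1) − s_(1) = (3**(-n - 1)*(2*n + 1)*factorial(n + 2)) − (2/3), i.e. 3**(-n - 1)*(-2*3**n + 2*n**3*factorial(n) + 7*n**2*factorial(n) + 7*n*factorial(n) + 2*factorial(n)).

S(n) = 3^{- n - 1} \left(- 2 \cdot 3^{n} + 2 n^{3} n! + 7 n^{2} n! + 7 n n! + 2 n!\right)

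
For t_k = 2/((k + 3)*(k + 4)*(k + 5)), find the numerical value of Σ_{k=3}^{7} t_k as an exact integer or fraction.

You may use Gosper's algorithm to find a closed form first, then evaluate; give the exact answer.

Σ = 5/308

Step 1: r(k) = (k + 3)/(k + 6).
Normal form (A,B,C) = (k + 3, k + 6, 1).
Need (k + 3)·f(k+1) − (k + 5)·f(k) = 1.
deg f ≤ 2 (via 1,1,0).
Solving with deg f ≤ 2: f(k) = k*(k + 7)/24.
Get s_k = R·t_k = k*(k + 7)/(12*(k + 3)*(k + 4)) with R(k) = B(k−1)f(k)/C(k) = k*(k + 5)*(k + 7)/24.
Δs = 2/(k**3 + 12*k**2 + 47*k + 60), as required.
Telescoping: Σ = s_(8) − s_(3) = 5/66 − (5/84) = 5/308.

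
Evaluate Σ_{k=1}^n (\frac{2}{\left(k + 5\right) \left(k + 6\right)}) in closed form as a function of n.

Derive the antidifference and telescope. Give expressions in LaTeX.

S(n) = \frac{n}{3 \left(n + 6\right)}

t_(k+1)/t_k = (k + 5)/(k + 7).
Factor: A=k + 5; B=k + 7; C=1.
Need (k + 5)·f(k+1) − (k + 6)·f(k) = 1.
From deg A=1, deg B=1, deg C=0: d=1.
Solve for f: f(k) = k/5 (degree 1 ≤ 1).
So s_k = (B(k−1)f/C)·t_k = (k*(k + 6)/5)·t_k = 2*k/(5*(k + 5)).
Check: Δs_k = 2/(k**2 + 11*k + 30). ✓
Telescope: S(n) = s_(n+1) − s_(1) = 2*(n + 1)/(5*(n + 6)) − (1/15) = n/(3*(n + 6)).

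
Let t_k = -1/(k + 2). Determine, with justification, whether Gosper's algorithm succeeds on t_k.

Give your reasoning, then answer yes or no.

No — key equation has no polynomial f.

Compute t_(k+1)/t_k: get (k + 2)/(k + 3).
A = k + 2, B = k + 3, C = 1.
Solve (k + 2)·f(k+1) − (k + 2)·f(k) = 1.
deg f ≤ 0 (via 1,1,0).
Put f(k) = c0: A·f(k+1) − B(k−1)·f(k) − C = -1; need -1 = 0 — inconsistent ⇒ no f, not summable.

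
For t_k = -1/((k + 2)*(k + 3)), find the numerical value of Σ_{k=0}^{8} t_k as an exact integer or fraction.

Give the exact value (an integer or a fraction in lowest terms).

Step 1: r(k) = (k + 2)/(k + 4).
So A=k + 2 and B=k + 4, with C=1.
Solve (k + 2)·f(k+1) − (k + 3)·f(k) = 1.
Degrees (1,1,0) ⇒ d ≤ 1.
Match coefficients ⇒ f(k) = k/2.
R(k) = B(k−1)·f(k)/C(k) = k*(k + 3)/2; s_k = R·t_k = -k/(2*k + 4).
Verify: -1/(k**2 + 5*k + 6) matches t_k.
Σ_(k=0)^(8) t_k = s_(9) − s_(0) = -9/22 − (0) = -9/22.

Σ = -9/22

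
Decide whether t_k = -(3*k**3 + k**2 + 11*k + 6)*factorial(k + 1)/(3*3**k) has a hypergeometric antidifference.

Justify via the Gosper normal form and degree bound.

r(k) = (k + 2)*(11*k + 3*(k + 1)**3 + (k + 1)**2 + 17)/(3*(3*k**3 + k**2 + 11*k + 6)) after simplifying.
Gosper form: A/B · C(k+1)/C(k) with A=k/3 + 2/3, B=1, C=k**3 + k**2/3 + 11*k/3 + 2.
f must satisfy (k/3 + 2/3)·f(k+1) − (1)·f(k) = k**3 + k**2/3 + 11*k/3 + 2.
Degrees (1,0,3) ⇒ d ≤ 2.
Solve for f: f(k) = 3*k**2 - 2*k - 4 (degree 2 ≤ 2).
R(k) = B(k−1)·f(k)/C(k) = 3*(3*k**2 - 2*k - 4)/(3*k**3 + k**2 + 11*k + 6); s_k = R·t_k = (-3*k**2 + 2*k + 4)*factorial(k + 1)/3**k.
s_(k+1) − s_k = -(3*k**3 + k**2 + 11*k + 6)*factorial(k + 1)/(3*3**k) = t_k.

Yes. s_k = (-3*k**2 + 2*k + 4)*factorial(k + 1)/3**k.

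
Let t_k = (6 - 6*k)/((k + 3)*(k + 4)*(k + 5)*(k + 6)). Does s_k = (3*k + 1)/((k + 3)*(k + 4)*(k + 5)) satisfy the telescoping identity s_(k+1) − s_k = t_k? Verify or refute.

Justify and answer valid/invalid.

s_(k+1) = (3*k + 4)/((k + 4)*(k + 5)*(k + 6))
s_(k+1) − s_k = 6*(1 - k)/(k**4 + 18*k**3 + 119*k**2 + 342*k + 360)
(s_(k+1) − s_k) − t_k = 0

valid; difference matches t_k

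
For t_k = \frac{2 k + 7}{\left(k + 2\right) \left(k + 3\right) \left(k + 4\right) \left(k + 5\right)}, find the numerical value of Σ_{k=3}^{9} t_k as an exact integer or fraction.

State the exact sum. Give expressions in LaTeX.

Step 1: r(k) = (k + 2)*(2*k + 9)/((k + 6)*(2*k + 7)).
A = k + 2, B = k + 6, C = k + 7/2.
Key eq: (k + 2)·f(k+1) = (k + 5)·f(k) + (k + 7/2).
deg f ≤ 3 (via 1,1,1).
Solve for f: f(k) = k*(k + 3)*(k + 6)/16 (degree 3 ≤ 3).
Get s_k = R·t_k = k*(k + 6)/(8*(k**2 + 6*k + 8)) with R(k) = B(k−1)f(k)/C(k) = k*(k + 3)*(k + 5)*(k + 6)/(8*(2*k + 7)).
Check: Δs_k = (2*k + 7)/(k**4 + 14*k**3 + 71*k**2 + 154*k + 120). ✓
Σ_(k=3)^(9) t_k = s_(10) − s_(3) = 5/42 − (27/280) = 19/840.

Σ = 19/840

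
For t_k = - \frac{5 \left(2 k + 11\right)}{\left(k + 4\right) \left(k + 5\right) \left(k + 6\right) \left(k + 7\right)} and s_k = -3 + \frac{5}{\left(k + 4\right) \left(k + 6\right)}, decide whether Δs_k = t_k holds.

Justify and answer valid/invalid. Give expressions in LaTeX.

s_(k+1) = -3 + 5/((k + 5)*(k + 7))
s_(k+1) − s_k = 5*(-2*k - 11)/(k**4 + 22*k**3 + 179*k**2 + 638*k + 840)
(s_(k+1) − s_k) − t_k = 0

Valid: the claim telescopes to t_k.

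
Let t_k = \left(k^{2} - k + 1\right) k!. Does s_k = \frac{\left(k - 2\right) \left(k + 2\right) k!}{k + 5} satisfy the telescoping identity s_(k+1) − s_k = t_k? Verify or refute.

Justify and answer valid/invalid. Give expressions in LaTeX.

Invalid: residual - \frac{3 \left(k^{3} + 4 k^{2} - 5 k + 7\right) k!}{\left(k + 5\right) \left(k + 6\right)} ≠ 0.

s_(k+1) = (k - 1)*(k + 3)*factorial(k + 1)/(k + 6)
s_(k+1) − s_k = (k**4 + 7*k**3 + 8*k**2 - 4*k + 9)*factorial(k)/((k + 5)*(k + 6))
(s_(k+1) − s_k) − t_k = -3*(k**3 + 4*k**2 - 5*k + 7)*factorial(k)/((k + 5)*(k + 6))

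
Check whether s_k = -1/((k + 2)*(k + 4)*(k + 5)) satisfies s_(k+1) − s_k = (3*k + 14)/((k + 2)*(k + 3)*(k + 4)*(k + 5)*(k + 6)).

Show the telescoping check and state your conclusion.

Invalid: residual -4/(k**5 + 20*k**4 + 155*k**3 + 580*k**2 + 1044*k + 720) ≠ 0.

s_(k+1) = -1/((k + 3)*(k + 5)*(k + 6))
s_(k+1) − s_k = (3*k + 10)/(k**5 + 20*k**4 + 155*k**3 + 580*k**2 + 1044*k + 720)
(s_(k+1) − s_k) − t_k = -4/(k**5 + 20*k**4 + 155*k**3 + 580*k**2 + 1044*k + 720)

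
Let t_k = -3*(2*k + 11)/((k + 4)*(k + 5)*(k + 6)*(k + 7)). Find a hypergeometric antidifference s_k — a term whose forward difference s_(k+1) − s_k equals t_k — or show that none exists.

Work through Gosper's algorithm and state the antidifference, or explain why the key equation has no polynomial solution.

s_k = k*(-k - 10)/(8*(k**2 + 10*k + 24))

Ratio r(k) = (k + 4)*(2*k + 13)/((k + 8)*(2*k + 11)).
Factor: A=k + 4; B=k + 8; C=k + 11/2.
Key eq: (k + 4)·f(k+1) = (k + 7)·f(k) + (k + 11/2).
Bound: deg f ≤ 3.
A polynomial solution: f(k) = k*(k + 5)*(k + 10)/48.
Get s_k = R·t_k = k*(-k - 10)/(8*(k**2 + 10*k + 24)) with R(k) = B(k−1)f(k)/C(k) = k*(k + 5)*(k + 7)*(k + 10)/(24*(2*k + 11)).
Δs = 3*(-2*k - 11)/(k**4 + 22*k**3 + 179*k**2 + 638*k + 840), as required.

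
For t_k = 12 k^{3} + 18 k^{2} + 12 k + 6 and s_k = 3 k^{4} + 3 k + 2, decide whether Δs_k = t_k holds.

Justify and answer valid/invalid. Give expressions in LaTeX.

s_(k+1) = 3*k + 3*(k + 1)**4 + 5
s_(k+1) − s_k = -3*k**4 + 3*(k + 1)**4 + 3
(s_(k+1) − s_k) − t_k = 0

valid; difference matches t_k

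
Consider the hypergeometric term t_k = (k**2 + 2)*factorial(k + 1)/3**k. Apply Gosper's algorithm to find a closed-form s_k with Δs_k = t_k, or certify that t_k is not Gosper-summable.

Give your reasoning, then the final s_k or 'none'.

s_k = 3**(1 - k)*k*factorial(k + 1)

t_(k+1)/t_k = (k + 2)*((k + 1)**2 + 2)/(3*(k**2 + 2)).
So A=k/3 + 2/3 and B=1, with C=k**2 + 2.
Key eq: (k/3 + 2/3)·f(k+1) = (1)·f(k) + (k**2 + 2).
d = 1 from the (1,0,2) case.
Coefficient equations give f(k) = 3*k.
Get s_k = R·t_k = 3**(1 - k)*k*factorial(k + 1) with R(k) = B(k−1)f(k)/C(k) = 3*k/(k**2 + 2).
Verify: (k**2 + 2)*factorial(k + 1)/3**k matches t_k.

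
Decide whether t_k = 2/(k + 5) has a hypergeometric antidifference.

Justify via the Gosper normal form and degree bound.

Step 1: r(k) = (k + 5)/(k + 6).
Gosper form: A/B · C(k+1)/C(k) with A=k + 5, B=k + 6, C=1.
Key eq: (k + 5)·f(k+1) = (k + 5)·f(k) + (1).
Degrees (1,1,0) ⇒ d ≤ 0.
f = c0 ⇒ A·f(k+1) − B(k−1)·f(k) − C = -1. The system {-1 = 0} is inconsistent; no antidifference.

No — the linear system for f has no solution.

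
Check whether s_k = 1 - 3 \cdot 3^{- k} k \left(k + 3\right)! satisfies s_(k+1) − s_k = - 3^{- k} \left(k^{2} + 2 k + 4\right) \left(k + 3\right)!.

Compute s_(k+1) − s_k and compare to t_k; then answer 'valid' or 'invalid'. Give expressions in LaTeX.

Valid — Δs_k = t_k.

s_(k+1) = -3*3**(-k - 1)*(k + 1)*factorial(k + 4) + 1
s_(k+1) − s_k = -(k**2 + 2*k + 4)*factorial(k + 3)/3**k
(s_(k+1) − s_k) − t_k = 0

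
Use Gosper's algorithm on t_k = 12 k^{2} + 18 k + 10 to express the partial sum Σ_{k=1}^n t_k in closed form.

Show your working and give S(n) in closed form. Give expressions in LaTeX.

S(n) = n \left(4 n^{2} + 15 n + 21\right)

r(k) = (6*k**2 + 21*k + 20)/(6*k**2 + 9*k + 5) after simplifying.
So A=1 and B=1, with C=k**2 + 3*k/2 + 5/6.
Key eq: (1)·f(k+1) = (1)·f(k) + (k**2 + 3*k/2 + 5/6).
deg f ≤ 3 (via 0,0,2).
A polynomial solution: f(k) = k*(4*k**2 + 3*k + 3)/12.
Certificate R = B(k−1)f/C = k*(4*k**2 + 3*k + 3)/(2*(6*k**2 + 9*k + 5)) gives s_k = k*(4*k**2 + 3*k + 3).
Verify: 12*k**2 + 18*k + 10 matches t_k.
Telescope: S(n) = s_(n+1) − s_(1) = 4*n**3 + 15*n**2 + 21*n + 10 − (10) = n*(4*n**2 + 15*n + 21).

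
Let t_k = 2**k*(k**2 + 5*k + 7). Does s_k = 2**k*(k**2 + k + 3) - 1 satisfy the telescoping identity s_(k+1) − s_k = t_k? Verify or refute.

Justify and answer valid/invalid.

Valid: the claim telescopes to t_k.

s_(k+1) = 2**(k + 1)*(k + (k + 1)**2 + 4) - 1
s_(k+1) − s_k = 2**k*(k**2 + 5*k + 7)
(s_(k+1) − s_k) − t_k = 0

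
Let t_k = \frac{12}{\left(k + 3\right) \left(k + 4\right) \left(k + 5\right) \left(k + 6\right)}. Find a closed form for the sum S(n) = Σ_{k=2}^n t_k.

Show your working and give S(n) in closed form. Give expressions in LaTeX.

t_(k+1)/t_k = (k + 3)/(k + 7).
Factor: A=k + 3; B=k + 7; C=1.
f must satisfy (k + 3)·f(k+1) − (k + 6)·f(k) = 1.
Bound: deg f ≤ 3.
Solving with deg f ≤ 3: f(k) = k*(k**2 + 12*k + 47)/180.
R(k) = B(k−1)·f(k)/C(k) = k*(k + 6)*(k**2 + 12*k + 47)/180; s_k = R·t_k = k*(k**2 + 12*k + 47)/(15*(k + 3)*(k + 4)*(k + 5)).
Δs = 12/(k**4 + 18*k**3 + 119*k**2 + 342*k + 360), as required.
Evaluate: s_(n+1) = (n**3 + 15*n**2 + 74*n + 60)/(15*(n**3 + 15*n**2 + 74*n + 120)); subtract s_(2) = 1/21 ⇒ S(n) = 2*(n**3 + 15*n**2 + 74*n - 90)/(105*(n**3 + 15*n**2 + 74*n + 120)).

S(n) = \frac{2 \left(n^{3} + 15 n^{2} + 74 n - 90\right)}{105 \left(n^{3} + 15 n^{2} + 74 n + 120\right)}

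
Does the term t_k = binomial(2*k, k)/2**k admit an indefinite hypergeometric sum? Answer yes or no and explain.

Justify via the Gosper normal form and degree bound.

No; the degree bound rules out any f.

Compute t_(k+1)/t_k: get (2*k + 1)/(k + 1).
Normal form (A,B,C) = (2*k + 1, k + 1, 1).
Set up (2*k + 1)·f(k+1) − (k)·f(k) − (1) = 0.
From deg A=1, deg B=1, deg C=0: d=-1.
Bound -1 < 0, so the key equation has no polynomial solution.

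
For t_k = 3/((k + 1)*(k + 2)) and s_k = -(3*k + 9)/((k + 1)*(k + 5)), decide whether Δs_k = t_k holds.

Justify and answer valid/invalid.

Invalid: residual 6*(-2*k - 7)/(k**4 + 14*k**3 + 65*k**2 + 112*k + 60) ≠ 0.

s_(k+1) = 3*(-k - 4)/((k + 2)*(k + 6))
s_(k+1) − s_k = 3*(k**2 + 7*k + 16)/(k**4 + 14*k**3 + 65*k**2 + 112*k + 60)
(s_(k+1) − s_k) − t_k = 6*(-2*k - 7)/(k**4 + 14*k**3 + 65*k**2 + 112*k + 60)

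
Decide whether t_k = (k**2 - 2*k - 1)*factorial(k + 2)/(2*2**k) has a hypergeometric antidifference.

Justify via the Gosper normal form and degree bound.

r(k) = (k + 3)*(2*k - (k + 1)**2 + 3)/(2*(-k**2 + 2*k + 1)) after simplifying.
Factor: A=k/2 + 3/2; B=1; C=k**2 - 2*k - 1.
Key eq: (k/2 + 3/2)·f(k+1) = (1)·f(k) + (k**2 - 2*k - 1).
deg f ≤ 1 (via 1,0,2).
Solving with deg f ≤ 1: f(k) = 2*(k - 4).
So s_k = (B(k−1)f/C)·t_k = (2*(k - 4)/(k**2 - 2*k - 1))·t_k = (k - 4)*factorial(k + 2)/2**k.
s_(k+1) − s_k = (k**2 - 2*k - 1)*factorial(k + 2)/(2*2**k) = t_k.

Yes. s_k = (k - 4)*factorial(k + 2)/2**k.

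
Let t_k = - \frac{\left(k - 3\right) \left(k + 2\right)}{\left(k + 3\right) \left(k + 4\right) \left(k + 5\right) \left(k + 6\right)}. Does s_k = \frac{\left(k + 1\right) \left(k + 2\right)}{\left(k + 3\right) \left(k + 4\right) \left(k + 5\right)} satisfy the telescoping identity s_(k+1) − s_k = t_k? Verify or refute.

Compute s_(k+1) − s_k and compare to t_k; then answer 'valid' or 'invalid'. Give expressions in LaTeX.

Valid — Δs_k = t_k.

s_(k+1) = (k + 2)*(k + 3)/((k + 4)*(k + 5)*(k + 6))
s_(k+1) − s_k = (-k**2 + k + 6)/(k**4 + 18*k**3 + 119*k**2 + 342*k + 360)
(s_(k+1) − s_k) − t_k = 0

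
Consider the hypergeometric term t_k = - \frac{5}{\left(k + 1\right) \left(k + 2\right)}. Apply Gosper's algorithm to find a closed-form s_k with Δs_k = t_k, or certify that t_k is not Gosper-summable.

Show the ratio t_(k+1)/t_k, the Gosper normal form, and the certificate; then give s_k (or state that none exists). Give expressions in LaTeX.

The ratio is (k + 1)/(k + 3).
Normal form (A,B,C) = (k + 1, k + 3, 1).
Need (k + 1)·f(k+1) − (k + 2)·f(k) = 1.
deg f ≤ 1 (via 1,1,0).
Solve for f: f(k) = k (degree 1 ≤ 1).
R(k) = B(k−1)·f(k)/C(k) = k*(k + 2); s_k = R·t_k = -5*k/(k + 1).
Check: Δs_k = -5/(k**2 + 3*k + 2). ✓

s_k = - \frac{5 k}{k + 1}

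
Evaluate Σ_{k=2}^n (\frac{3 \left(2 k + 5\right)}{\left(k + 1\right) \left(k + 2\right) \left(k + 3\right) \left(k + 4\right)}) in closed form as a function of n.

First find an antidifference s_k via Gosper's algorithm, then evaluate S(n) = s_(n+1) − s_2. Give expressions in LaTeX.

S(n) = \frac{n^{2} + 6 n - 7}{5 \left(n^{2} + 6 n + 8\right)}

Ratio r(k) = (k + 1)*(2*k + 7)/((k + 5)*(2*k + 5)).
Normal form (A,B,C) = (k + 1, k + 5, k + 5/2).
Solve (k + 1)·f(k+1) − (k + 4)·f(k) = k + 5/2.
From deg A=1, deg B=1, deg C=1: d=3.
A polynomial solution: f(k) = k*(k + 2)*(k + 4)/6.
So s_k = (B(k−1)f/C)·t_k = (k*(k + 2)*(k + 4)**2/(3*(2*k + 5)))·t_k = k*(k + 4)/(k**2 + 4*k + 3).
Δs = 3*(2*k + 5)/(k**4 + 10*k**3 + 35*k**2 + 50*k + 24), as required.
Evaluate: s_(n+1) = (n**2 + 6*n + 5)/(n**2 + 6*n + 8); subtract s_(2) = 4/5 ⇒ S(n) = (n**2 + 6*n - 7)/(5*(n**2 + 6*n + 8)).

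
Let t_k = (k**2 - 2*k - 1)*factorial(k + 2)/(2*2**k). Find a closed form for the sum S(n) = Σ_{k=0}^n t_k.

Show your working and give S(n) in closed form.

The ratio is (k + 3)*(2*k - (k + 1)**2 + 3)/(2*(-k**2 + 2*k + 1)).
Factor: A=k/2 + 3/2; B=1; C=k**2 - 2*k - 1.
Key eq: (k/2 + 3/2)·f(k+1) = (1)·f(k) + (k**2 - 2*k - 1).
Degrees (1,0,2) ⇒ d ≤ 1.
Solving with deg f ≤ 1: f(k) = 2*(k - 4).
R(k) = B(k−1)·f(k)/C(k) = 2*(k - 4)/(k**2 - 2*k - 1); s_k = R·t_k = (k - 4)*factorial(k + 2)/2**k.
Δs = (k**2 - 2*k - 1)*factorial(k + 2)/(2*2**k), as required.
Evaluate: s_(n+1) = 2**(-n - 1)*(n - 3)*factorial(n + 3); subtract s_(0) = -8 ⇒ S(n) = 8 + n*factorial(n + 3)/(2*2**n) - 3*factorial(n + 3)/(2*2**n).

S(n) = 8 + n*factorial(n + 3)/(2*2**n) - 3*factorial(n + 3)/(2*2**n)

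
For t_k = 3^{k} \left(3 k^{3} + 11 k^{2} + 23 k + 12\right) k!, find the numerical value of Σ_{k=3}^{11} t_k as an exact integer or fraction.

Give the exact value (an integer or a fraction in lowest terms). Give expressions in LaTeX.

Σ = 40475213199587970

Compute t_(k+1)/t_k: get 3*(3*k**4 + 23*k**3 + 74*k**2 + 103*k + 49)/(3*k**3 + 11*k**2 + 23*k + 12).
Factor: A=3*k + 3; B=1; C=k**3 + 11*k**2/3 + 23*k/3 + 4.
f must satisfy (3*k + 3)·f(k+1) − (1)·f(k) = k**3 + 11*k**2/3 + 23*k/3 + 4.
deg f ≤ 2 (via 1,0,3).
Coefficient equations give f(k) = (k**2 + k + 3)/3.
Get s_k = R·t_k = 3**k*(k**2 + k + 3)*factorial(k) with R(k) = B(k−1)f(k)/C(k) = (k**2 + k + 3)/(3*k**3 + 11*k**2 + 23*k + 12).
Check: Δs_k = 3**k*(3*k**3 + 11*k**2 + 23*k + 12)*factorial(k). ✓
Evaluate s at k=12 and k=3: 40475213199590400 and 2430; difference 40475213199587970.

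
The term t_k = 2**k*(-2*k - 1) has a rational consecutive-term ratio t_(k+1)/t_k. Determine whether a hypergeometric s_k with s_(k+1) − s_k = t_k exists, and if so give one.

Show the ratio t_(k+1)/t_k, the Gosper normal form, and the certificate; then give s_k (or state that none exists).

s_k = 2**k*(3 - 2*k)

r(k) = 2*(2*k + 3)/(2*k + 1) after simplifying.
Gosper form: A/B · C(k+1)/C(k) with A=2, B=1, C=k + 1/2.
Set up (2)·f(k+1) − (1)·f(k) − (k + 1/2) = 0.
From deg A=0, deg B=0, deg C=1: d=1.
A polynomial solution: f(k) = (2*k - 3)/2.
Then R = B(k−1)f/C = (2*k - 3)/(2*k + 1), so s_k = R(k)·t_k = 2**k*(3 - 2*k).
Check: Δs_k = 2**k*(-2*k - 1). ✓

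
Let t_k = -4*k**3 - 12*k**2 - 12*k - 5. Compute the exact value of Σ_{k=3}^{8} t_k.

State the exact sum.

t_(k+1)/t_k = (4*k**3 + 24*k**2 + 48*k + 33)/(4*k**3 + 12*k**2 + 12*k + 5).
Factor: A=1; B=1; C=k**3 + 3*k**2 + 3*k + 5/4.
Solve (1)·f(k+1) − (1)·f(k) = k**3 + 3*k**2 + 3*k + 5/4.
deg f ≤ 4 (via 0,0,3).
Solve for f: f(k) = k*(k**3 + 2*k**2 + k + 1)/4 (degree 4 ≤ 4).
So s_k = (B(k−1)f/C)·t_k = (k*(k**3 + 2*k**2 + k + 1)/(4*k**3 + 12*k**2 + 12*k + 5))·t_k = k*(-k**3 - 2*k**2 - k - 1).
s_(k+1) − s_k = -4*k**3 - 12*k**2 - 12*k - 5 = t_k.
Sum = s_(9) − s_(3); s_(9) = -8109, s_(3) = -147 ⇒ -7962.

Σ = -7962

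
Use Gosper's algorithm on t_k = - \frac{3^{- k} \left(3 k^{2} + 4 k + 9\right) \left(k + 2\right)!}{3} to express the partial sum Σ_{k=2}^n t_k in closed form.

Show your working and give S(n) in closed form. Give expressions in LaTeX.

Ratio r(k) = (k + 3)*(4*k + 3*(k + 1)**2 + 13)/(3*(3*k**2 + 4*k + 9)).
So A=k/3 + 1 and B=1, with C=k**2 + 4*k/3 + 3.
f must satisfy (k/3 + 1)·f(k+1) − (1)·f(k) = k**2 + 4*k/3 + 3.
d = 1 from the (1,0,2) case.
A polynomial solution: f(k) = 3*k + 1.
Certificate R = B(k−1)f/C = 3*(3*k + 1)/(3*k**2 + 4*k + 9) gives s_k = -(3*k + 1)*factorial(k + 2)/3**k.
Check: Δs_k = -(3*k**2 + 4*k + 9)*factorial(k + 2)/(3*3**k). ✓
s_(n+1) = -3**(-n - 1)*(3*n + 4)*factorial(n + 3) and s_(2) = -56/3, so S(n) = 56/3 - n*factorial(n + 3)/3**n - 4*factorial(n + 3)/(3*3**n).

S(n) = \frac{56}{3} - 3^{- n} n \left(n + 3\right)! - \frac{4 \cdot 3^{- n} \left(n + 3\right)!}{3}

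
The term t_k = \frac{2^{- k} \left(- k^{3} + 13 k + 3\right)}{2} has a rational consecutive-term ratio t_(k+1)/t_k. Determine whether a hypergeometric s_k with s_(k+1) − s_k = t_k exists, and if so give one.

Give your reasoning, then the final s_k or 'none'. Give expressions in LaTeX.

r(k) = (13*k - (k + 1)**3 + 16)/(2*(-k**3 + 13*k + 3)) after simplifying.
Take A(k)=1/2, B(k)=1, C(k)=k**3 - 13*k - 3.
Set up (1/2)·f(k+1) − (1)·f(k) − (k**3 - 13*k - 3) = 0.
Degrees (0,0,3) ⇒ d ≤ 3.
Solving with deg f ≤ 3: f(k) = -2*(k**3 + 3*k**2 - 4*k - 3).
Get s_k = R·t_k = (k**3 + 3*k**2 - 4*k - 3)/2**k with R(k) = B(k−1)f(k)/C(k) = -2*(k**3 + 3*k**2 - 4*k - 3)/(k**3 - 13*k - 3).
Check: Δs_k = (-k**3 + 13*k + 3)/(2*2**k). ✓

s_k = 2^{- k} \left(k^{3} + 3 k^{2} - 4 k - 3\right)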